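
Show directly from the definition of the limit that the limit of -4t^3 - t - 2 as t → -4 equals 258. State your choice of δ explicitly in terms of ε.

Suppose ε > 0. We want δ > 0 such that 0 < |t + 4| < δ implies |(-4t^3 - t - 2) − 258| < ε.
(-4t^3 - t - 2) − 258 = -4t^3 - t - 260 = (t + 4)(-4t^2 + 16t - 65).
So |(-4t^3 - t - 2) − 258| = |t + 4|·|-4t^2 + 16t - 65|.
Require δ ≤ 1. Then |t + 4| < 1 gives |t| < 5, and by the triangle inequality |-4t^2 + 16t - 65| ≤ 4·5^2 + 16·5 + 65 = 245.
Hence |(-4t^3 - t - 2) − 258| ≤ 245|t + 4| < ε provided |t + 4| < ε/245.
Take δ = min(1, ε/245). Then 0 < |t + 4| < δ gives both |t + 4| < 1 and |t + 4| < ε/245, so |(-4t^3 - t - 2) − 258| < ε.

δ = min(1, ε/245)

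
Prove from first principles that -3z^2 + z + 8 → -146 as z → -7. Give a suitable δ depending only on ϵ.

δ = min(2, ϵ/49)

Let ϵ > 0. We want δ > 0 such that 0 < |z + 7| < δ implies |(-3z^2 + z + 8) + 146| < ϵ.
(-3z^2 + z + 8) + 146 = -3z^2 + z + 154 = (z + 7)(-3z + 22).
So |(-3z^2 + z + 8) + 146| = |z + 7|·|-3z + 22|.
Require δ ≤ 2. Then |z + 7| < 2 gives |z| < 9, and by the triangle inequality |-3z + 22| ≤ 3·9 + 22 = 49.
Hence |(-3z^2 + z + 8) + 146| ≤ 49|z + 7| < ϵ provided |z + 7| < ϵ/49.
Choosing δ = min(2, ϵ/49) ensures both conditions, hence |(-3z^2 + z + 8) + 146| < ϵ.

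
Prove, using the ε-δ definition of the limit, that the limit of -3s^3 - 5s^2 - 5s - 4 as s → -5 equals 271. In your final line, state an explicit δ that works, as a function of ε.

Let ε > 0 be given. We want δ > 0 such that 0 < |s + 5| < δ implies |(-3s^3 - 5s^2 - 5s - 4) − 271| < ε.
(-3s^3 - 5s^2 - 5s - 4) − 271 = -3s^3 - 5s^2 - 5s - 275 = (s + 5)(-3s^2 + 10s - 55).
So |(-3s^3 - 5s^2 - 5s - 4) − 271| = |s + 5|·|-3s^2 + 10s - 55|.
Assume first that |s + 5| < 2, so |s| < 7. Then |-3s^2 + 10s - 55| ≤ 3·7^2 + 10·7 + 55 = 272.
Hence |(-3s^3 - 5s^2 - 5s - 4) − 271| ≤ 272|s + 5| < ε provided |s + 5| < ε/272.
Take δ = min(2, ε/272). Then 0 < |s + 5| < δ gives both |s + 5| < 2 and |s + 5| < ε/272, so |(-3s^3 - 5s^2 - 5s - 4) − 271| < ε.

δ = min(2, ε/272)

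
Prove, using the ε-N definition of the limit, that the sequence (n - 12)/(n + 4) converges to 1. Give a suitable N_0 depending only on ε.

N_0 = 16/ε

Let ε > 0 be given. For n ≥ 1, |(n - 12)/(n + 4) − 1| = |-16|/((n + 4)) = 16/((n + 4)).
Since n + 4 ≥ n for n ≥ 1, this is ≤ 16/(n) = 16/n.
So |(n - 12)/(n + 4) − 1| < ε whenever n > 16/ε.
Take N_0 = 16/ε. If n > N_0 then |(n - 12)/(n + 4) − 1| ≤ 16/n < ε.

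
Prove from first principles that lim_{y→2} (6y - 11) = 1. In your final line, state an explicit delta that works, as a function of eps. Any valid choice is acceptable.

Let eps > 0. We need delta > 0 so that 0 < |y − 2| < delta implies |(6y - 11) − 1| < eps.
Since (6y - 11) − 1 = 6(y − 2), we have |(6y - 11) − 1| = 6|y − 2|.
So 6|y − 2| < eps exactly when |y − 2| < eps/6.
Choosing delta = eps/6 gives |(6y - 11) − 1| = 6|y − 2| < eps whenever |y − 2| < delta.

delta = eps/6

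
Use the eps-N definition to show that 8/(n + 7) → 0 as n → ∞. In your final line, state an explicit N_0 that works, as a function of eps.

N_0 = 8/eps

Let eps > 0. For n ≥ 1, |8/(n + 7) − 0| = 8/(n + 7) ≤ 8/n.
We need 8/n < eps, i.e. n > 8/eps.
Take N_0 = 8/eps. If n > N_0 then |8/(n + 7)| ≤ 8/n < eps.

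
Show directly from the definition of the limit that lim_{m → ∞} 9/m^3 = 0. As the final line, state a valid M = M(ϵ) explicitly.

Suppose ϵ > 0. For m ≥ 1, |9/m^3 − 0| = 9/m^3.
9/m^3 < ϵ ⇔ m^3 > 9/ϵ ⇔ m > (9/ϵ)^{1/3}.
Take M = (9/ϵ)^{1/3}. Then m > M implies 9/m^3 < ϵ.

M = (9/ϵ)^{1/3}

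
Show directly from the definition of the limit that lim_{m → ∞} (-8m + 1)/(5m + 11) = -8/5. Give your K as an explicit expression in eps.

K = (93/25)/eps

Suppose eps > 0. For m ≥ 1, |(-8m + 1)/(5m + 11) + 8/5| = |93|/(5(5m + 11)) = 93/(5(5m + 11)).
Since 5m + 11 ≥ 5m for m ≥ 1, this is ≤ 93/(5·5m) = (93/25)/m.
So |(-8m + 1)/(5m + 11) + 8/5| < eps whenever m > (93/25)/eps.
Take K = (93/25)/eps. If m > K then |(-8m + 1)/(5m + 11) + 8/5| ≤ (93/25)/m < eps.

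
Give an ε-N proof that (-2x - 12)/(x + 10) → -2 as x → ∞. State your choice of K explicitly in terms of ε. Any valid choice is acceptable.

Let ε > 0 be given. We seek K > 0 such that x > K implies |(-2x - 12)/(x + 10) + 2| < ε.
(-2x - 12)/(x + 10) + 2 = ((-2x - 12) − (-2)(x + 10)) / ((x + 10)) = 8/((x + 10)).
For x > 0 we have x + 10 > x, so |(-2x - 12)/(x + 10) + 2| = 8/((x + 10)) < 8/(x) = 8/x.
Thus |(-2x - 12)/(x + 10) + 2| < ε whenever x > 8/ε.
Take K = 8/ε. If x > K then |(-2x - 12)/(x + 10) + 2| < 8/x < ε.

K = 8/ε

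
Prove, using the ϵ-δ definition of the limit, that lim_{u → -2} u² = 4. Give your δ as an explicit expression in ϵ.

δ = min(1, ϵ/5)

Suppose ϵ > 0. We seek δ > 0 with 0 < |u + 2| < δ ⇒ |u² − 4| < ϵ.
Factor: u² − 4 = (u + 2)(u - 2), so |u² − 4| = |u + 2|·|u - 2|.
Impose δ ≤ 1 so that |u| < 3; then |u - 2| ≤ 5.
Hence |u² − 4| ≤ 5|u + 2|, which is < ϵ once |u + 2| < ϵ/5.
Take δ = min(1, ϵ/5). If 0 < |u + 2| < δ then both bounds hold and |u² − 4| ≤ 5|u + 2| < 5·(ϵ/5) = ϵ.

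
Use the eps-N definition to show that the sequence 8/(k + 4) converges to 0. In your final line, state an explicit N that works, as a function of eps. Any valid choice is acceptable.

N = 8/eps

Fix eps > 0. For k ≥ 1, |8/(k + 4) − 0| = 8/(k + 4) ≤ 8/k.
We need 8/k < eps, i.e. k > 8/eps.
Take N = 8/eps. If k > N then |8/(k + 4)| ≤ 8/k < eps.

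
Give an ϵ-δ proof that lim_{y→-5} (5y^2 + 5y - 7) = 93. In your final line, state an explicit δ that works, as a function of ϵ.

δ = min(1, ϵ/50)

Fix ϵ > 0. We want δ > 0 such that 0 < |y + 5| < δ implies |(5y^2 + 5y - 7) − 93| < ϵ.
(5y^2 + 5y - 7) − 93 = 5y^2 + 5y - 100 = (y + 5)(5y - 20).
So |(5y^2 + 5y - 7) − 93| = |y + 5|·|5y - 20|.
Require δ ≤ 1. Then |y + 5| < 1 gives |y| < 6, and by the triangle inequality |5y - 20| ≤ 5·6 + 20 = 50.
Hence |(5y^2 + 5y - 7) − 93| ≤ 50|y + 5| < ϵ provided |y + 5| < ϵ/50.
Take δ = min(1, ϵ/50). Then 0 < |y + 5| < δ gives both |y + 5| < 1 and |y + 5| < ϵ/50, so |(5y^2 + 5y - 7) − 93| < ϵ.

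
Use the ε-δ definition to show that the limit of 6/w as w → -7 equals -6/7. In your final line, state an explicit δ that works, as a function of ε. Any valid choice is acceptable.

δ = min(7/2, (49/12)ε)

Fix ε > 0. We seek δ > 0 such that 0 < |w + 7| < δ implies |6/w + 6/7| < ε.
|6/w + 6/7| = 6·|-7 − w|/(7·|w|) = 6|w + 7|/(7|w|).
Require δ ≤ 7/2 so that |w| > 7 − 7/2 = 7/2, hence 7|w| > 49/2.
Then |6/w + 6/7| < 6|w + 7|/(49/2), which is < ε when |w + 7| < (49/12)ε.
Take δ = min(7/2, (49/12)ε). Then 0 < |w + 7| < δ gives both |w + 7| < 7/2 and |w + 7| < (49/12)ε, so |6/w + 6/7| < ε.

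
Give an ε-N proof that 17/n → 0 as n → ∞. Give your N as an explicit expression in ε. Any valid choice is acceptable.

Fix ε > 0. For n ≥ 1, |17/n − 0| = 17/(n) ≤ 17/n.
We need 17/n < ε, i.e. n > 17/ε.
Take N = 17/ε. If n > N then |17/n| ≤ 17/n < ε.

N = 17/ε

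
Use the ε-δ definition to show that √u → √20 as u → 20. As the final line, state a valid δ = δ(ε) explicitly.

Let ε > 0 be given. We want δ > 0 such that 0 < |u − 20| < δ implies |√u − √20| < ε.
Multiplying by the conjugate, |√u − √20| = |u − 20|/(√u + √20).
Restrict δ ≤ 20 so that |u − 20| < 20 forces u > 0, and then √u + √20 > √20.
Hence |√u − √20| < |u − 20|/√20, which is < ε once |u − 20| < √20·ε.
Take δ = min(20, √20·ε). If 0 < |u − 20| < δ then u > 0 and |√u − √20| < |u − 20|/√20 < ε.

δ = min(20, √20·ε)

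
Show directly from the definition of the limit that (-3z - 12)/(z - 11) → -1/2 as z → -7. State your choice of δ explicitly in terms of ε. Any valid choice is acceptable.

δ = min(9, (18/5)ε)

Fix ε > 0. We want δ > 0 with 0 < |z + 7| < δ ⇒ |(-3z - 12)/(z - 11) + 1/2| < ε.
Combining over a common denominator, (-3z - 12)/(z - 11) + 1/2 = [(-3z - 12)·(-18) − 9·(z - 11)] / [(-18)·(z - 11)] = 45(z + 7) / ((-18)(z - 11)).
So |(-3z - 12)/(z - 11) + 1/2| = 45|z + 7| / (18·|z − 11|).
Restrict δ ≤ 9. Then |z + 7| < 9 gives |z − 11| = |(z + 7) + (-18)| ≥ 18 − 9 = 9.
Hence |(-3z - 12)/(z - 11) + 1/2| < 45|z + 7|/(18·9) = (5/18)|z + 7|, which is < ε once |z + 7| < (18/5)ε.
Take δ = min(9, (18/5)ε). Then 0 < |z + 7| < δ forces both bounds, so |(-3z - 12)/(z - 11) + 1/2| < ε.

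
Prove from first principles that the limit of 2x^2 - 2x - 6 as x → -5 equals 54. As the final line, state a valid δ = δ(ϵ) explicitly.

δ = min(1, ϵ/24)

Let ϵ > 0 be given. We want δ > 0 such that 0 < |x + 5| < δ implies |(2x^2 - 2x - 6) − 54| < ϵ.
(2x^2 - 2x - 6) − 54 = 2x^2 - 2x - 60 = (x + 5)(2x - 12).
So |(2x^2 - 2x - 6) − 54| = |x + 5|·|2x - 12|.
Require δ ≤ 1. Then |x + 5| < 1 gives |x| < 6, and by the triangle inequality |2x - 12| ≤ 2·6 + 12 = 24.
Hence |(2x^2 - 2x - 6) − 54| ≤ 24|x + 5| < ϵ provided |x + 5| < ϵ/24.
Choosing δ = min(1, ϵ/24) ensures both conditions, hence |(2x^2 - 2x - 6) − 54| < ϵ.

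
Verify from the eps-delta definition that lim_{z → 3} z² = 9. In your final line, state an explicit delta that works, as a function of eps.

Let eps > 0. We seek delta > 0 with 0 < |z − 3| < delta ⇒ |z² − 9| < eps.
Factor: z² − 9 = (z − 3)(z + 3), so |z² − 9| = |z − 3|·|z + 3|.
Restrict delta ≤ 1. Then |z − 3| < 1 gives |z| < 4, so by the triangle inequality |z + 3| ≤ 4 + 3 = 7.
Hence |z² − 9| ≤ 7|z − 3|, which is < eps once |z − 3| < eps/7.
Take delta = min(1, eps/7). If 0 < |z − 3| < delta then both bounds hold and |z² − 9| ≤ 7|z − 3| < 7·(eps/7) = eps.

delta = min(1, eps/7)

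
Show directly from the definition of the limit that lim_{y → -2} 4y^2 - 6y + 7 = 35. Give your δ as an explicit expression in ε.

δ = min(1, ε/26)

Fix ε > 0. We want δ > 0 such that 0 < |y + 2| < δ implies |(4y^2 - 6y + 7) − 35| < ε.
(4y^2 - 6y + 7) − 35 = 4y^2 - 6y - 28 = (y + 2)(4y - 14).
So |(4y^2 - 6y + 7) − 35| = |y + 2|·|4y - 14|.
Require δ ≤ 1. Then |y + 2| < 1 gives |y| < 3, and by the triangle inequality |4y - 14| ≤ 4·3 + 14 = 26.
Hence |(4y^2 - 6y + 7) − 35| ≤ 26|y + 2| < ε provided |y + 2| < ε/26.
Take δ = min(1, ε/26). Then 0 < |y + 2| < δ gives both |y + 2| < 1 and |y + 2| < ε/26, so |(4y^2 - 6y + 7) − 35| < ε.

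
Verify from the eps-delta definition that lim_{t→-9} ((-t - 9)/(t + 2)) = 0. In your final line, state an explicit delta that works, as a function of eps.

Suppose eps > 0. We want delta > 0 with 0 < |t + 9| < delta ⇒ |(-t - 9)/(t + 2) − 0| < eps.
Combining over a common denominator, (-t - 9)/(t + 2) − 0 = [(-t - 9)·(-7) − 0·(t + 2)] / [(-7)·(t + 2)] = 7(t + 9) / ((-7)(t + 2)).
So |(-t - 9)/(t + 2) − 0| = 7|t + 9| / (7·|t + 2|).
Require delta ≤ 7/2, so |t + 2| ≥ |-7| − |t + 9| > 7 − 7/2 = 7/2.
Hence |(-t - 9)/(t + 2) − 0| < 7|t + 9|/(7·(7/2)) = (2/7)|t + 9|, which is < eps once |t + 9| < (7/2)eps.
Take delta = min(7/2, (7/2)eps). Then 0 < |t + 9| < delta forces both bounds, so |(-t - 9)/(t + 2) − 0| < eps.

delta = min(7/2, (7/2)eps)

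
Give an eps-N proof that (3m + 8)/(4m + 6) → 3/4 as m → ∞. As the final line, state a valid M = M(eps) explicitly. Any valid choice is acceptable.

Let eps > 0 be given. For m ≥ 1, |(3m + 8)/(4m + 6) − (3/4)| = |14|/(4(4m + 6)) = 14/(4(4m + 6)).
Since 4m + 6 ≥ 4m for m ≥ 1, this is ≤ 14/(4·4m) = (7/8)/m.
So |(3m + 8)/(4m + 6) − (3/4)| < eps whenever m > (7/8)/eps.
Take M = (7/8)/eps. If m > M then |(3m + 8)/(4m + 6) − (3/4)| ≤ (7/8)/m < eps.

M = (7/8)/eps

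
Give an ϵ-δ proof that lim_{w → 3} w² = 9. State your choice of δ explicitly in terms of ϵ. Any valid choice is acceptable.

Let ϵ > 0. We seek δ > 0 with 0 < |w − 3| < δ ⇒ |w² − 9| < ϵ.
Factor: w² − 9 = (w − 3)(w + 3), so |w² − 9| = |w − 3|·|w + 3|.
Restrict δ ≤ 2. Then |w − 3| < 2 gives |w| < 5, so by the triangle inequality |w + 3| ≤ 5 + 3 = 8.
Hence |w² − 9| ≤ 8|w − 3|, which is < ϵ once |w − 3| < ϵ/8.
Take δ = min(2, ϵ/8). If 0 < |w − 3| < δ then both bounds hold and |w² − 9| ≤ 8|w − 3| < 8·(ϵ/8) = ϵ.

δ = min(2, ϵ/8)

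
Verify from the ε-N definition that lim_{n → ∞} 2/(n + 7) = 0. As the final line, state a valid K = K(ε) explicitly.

Fix ε > 0. For n ≥ 1, |2/(n + 7) − 0| = 2/(n + 7) ≤ 2/n.
We need 2/n < ε, i.e. n > 2/ε.
Take K = 2/ε. If n > K then |2/(n + 7)| ≤ 2/n < ε.

K = 2/ε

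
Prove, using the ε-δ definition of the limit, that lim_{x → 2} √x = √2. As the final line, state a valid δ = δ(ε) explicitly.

Let ε > 0. We want δ > 0 such that 0 < |x − 2| < δ implies |√x − √2| < ε.
Rationalise: √x − √2 = (x − 2)/(√x + √2), so |√x − √2| = |x − 2|/(√x + √2).
Restrict δ ≤ 2 so that |x − 2| < 2 forces x > 0, and then √x + √2 > √2.
Hence |√x − √2| < |x − 2|/√2, which is < ε once |x − 2| < √2·ε.
Take δ = min(2, √2·ε). If 0 < |x − 2| < δ then x > 0 and |√x − √2| < |x − 2|/√2 < ε.

δ = min(2, √2·ε)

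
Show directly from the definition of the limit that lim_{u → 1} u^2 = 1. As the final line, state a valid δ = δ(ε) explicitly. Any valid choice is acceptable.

Let ε > 0 be given. We seek δ > 0 with 0 < |u − 1| < δ ⇒ |u^2 − 1| < ε.
Factor: u^2 − 1 = (u − 1)(u + 1), so |u^2 − 1| = |u − 1|·|u + 1|.
Impose δ ≤ 1 so that |u| < 2; then |u + 1| ≤ 3.
Hence |u^2 − 1| ≤ 3|u − 1|, which is < ε once |u − 1| < ε/3.
Take δ = min(1, ε/3). If 0 < |u − 1| < δ then both bounds hold and |u^2 − 1| ≤ 3|u − 1| < 3·(ε/3) = ε.

δ = min(1, ε/3)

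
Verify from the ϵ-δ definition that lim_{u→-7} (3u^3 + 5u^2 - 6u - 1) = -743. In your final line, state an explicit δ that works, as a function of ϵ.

δ = min(2, ϵ/493)

Suppose ϵ > 0. We want δ > 0 such that 0 < |u + 7| < δ implies |(3u^3 + 5u^2 - 6u - 1) + 743| < ϵ.
(3u^3 + 5u^2 - 6u - 1) + 743 = 3u^3 + 5u^2 - 6u + 742 = (u + 7)(3u^2 - 16u + 106).
So |(3u^3 + 5u^2 - 6u - 1) + 743| = |u + 7|·|3u^2 - 16u + 106|.
Assume first that |u + 7| < 2, so |u| < 9. Then |3u^2 - 16u + 106| ≤ 3·9^2 + 16·9 + 106 = 493.
Hence |(3u^3 + 5u^2 - 6u - 1) + 743| ≤ 493|u + 7| < ϵ provided |u + 7| < ϵ/493.
Choosing δ = min(2, ϵ/493) ensures both conditions, hence |(3u^3 + 5u^2 - 6u - 1) + 743| < ϵ.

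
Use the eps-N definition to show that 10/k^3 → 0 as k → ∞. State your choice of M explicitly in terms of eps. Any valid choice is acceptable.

M = (10/eps)^{1/3}

Suppose eps > 0. For k ≥ 1, |10/k^3 − 0| = 10/k^3.
10/k^3 < eps ⇔ k^3 > 10/eps ⇔ k > (10/eps)^{1/3}.
Take M = (10/eps)^{1/3}. Then k > M implies 10/k^3 < eps.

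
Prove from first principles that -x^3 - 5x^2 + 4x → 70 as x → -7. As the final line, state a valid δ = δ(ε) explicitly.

δ = min(1, ε/90)

Let ε > 0 be given. We want δ > 0 such that 0 < |x + 7| < δ implies |(-x^3 - 5x^2 + 4x) − 70| < ε.
(-x^3 - 5x^2 + 4x) − 70 = -x^3 - 5x^2 + 4x - 70 = (x + 7)(-x^2 + 2x - 10).
So |(-x^3 - 5x^2 + 4x) − 70| = |x + 7|·|-x^2 + 2x - 10|.
Assume first that |x + 7| < 1, so |x| < 8. Then |-x^2 + 2x - 10| ≤ 8^2 + 2·8 + 10 = 90.
Hence |(-x^3 - 5x^2 + 4x) − 70| ≤ 90|x + 7| < ε provided |x + 7| < ε/90.
Take δ = min(1, ε/90). Then 0 < |x + 7| < δ gives both |x + 7| < 1 and |x + 7| < ε/90, so |(-x^3 - 5x^2 + 4x) − 70| < ε.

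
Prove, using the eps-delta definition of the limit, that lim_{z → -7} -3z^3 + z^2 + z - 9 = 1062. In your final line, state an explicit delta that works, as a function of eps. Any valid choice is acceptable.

delta = min(1, eps/521)

Let eps > 0 be given. We want delta > 0 such that 0 < |z + 7| < delta implies |(-3z^3 + z^2 + z - 9) − 1062| < eps.
(-3z^3 + z^2 + z - 9) − 1062 = -3z^3 + z^2 + z - 1071 = (z + 7)(-3z^2 + 22z - 153).
So |(-3z^3 + z^2 + z - 9) − 1062| = |z + 7|·|-3z^2 + 22z - 153|.
Require delta ≤ 1. Then |z + 7| < 1 gives |z| < 8, and by the triangle inequality |-3z^2 + 22z - 153| ≤ 3·8^2 + 22·8 + 153 = 521.
Hence |(-3z^3 + z^2 + z - 9) − 1062| ≤ 521|z + 7| < eps provided |z + 7| < eps/521.
Take delta = min(1, eps/521). Then 0 < |z + 7| < delta gives both |z + 7| < 1 and |z + 7| < eps/521, so |(-3z^3 + z^2 + z - 9) − 1062| < eps.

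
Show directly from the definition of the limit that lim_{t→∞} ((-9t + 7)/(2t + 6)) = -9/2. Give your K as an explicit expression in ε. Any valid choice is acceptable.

K = 17/ε

Let ε > 0 be given. We seek K > 0 such that t > K implies |(-9t + 7)/(2t + 6) + 9/2| < ε.
(-9t + 7)/(2t + 6) + 9/2 = (2(-9t + 7) − (-9)(2t + 6)) / (2(2t + 6)) = 68/(2(2t + 6)).
For t > 0 we have 2t + 6 > 2t, so |(-9t + 7)/(2t + 6) + 9/2| = 68/(2(2t + 6)) < 68/(2·2t) = 17/t.
Thus |(-9t + 7)/(2t + 6) + 9/2| < ε whenever t > 17/ε.
Take K = 17/ε. If t > K then |(-9t + 7)/(2t + 6) + 9/2| < 17/t < ε.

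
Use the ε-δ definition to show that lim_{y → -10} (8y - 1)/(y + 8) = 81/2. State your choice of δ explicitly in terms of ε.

δ = min(1, (2/65)ε)

Let ε > 0. We want δ > 0 with 0 < |y + 10| < δ ⇒ |(8y - 1)/(y + 8) − (81/2)| < ε.
Combining over a common denominator, (8y - 1)/(y + 8) − (81/2) = [(8y - 1)·(-2) − (-81)·(y + 8)] / [(-2)·(y + 8)] = 65(y + 10) / ((-2)(y + 8)).
So |(8y - 1)/(y + 8) − (81/2)| = 65|y + 10| / (2·|y + 8|).
Restrict δ ≤ 1. Then |y + 10| < 1 gives |y + 8| = |(y + 10) + (-2)| ≥ 2 − 1 = 1.
Hence |(8y - 1)/(y + 8) − (81/2)| < 65|y + 10|/(2·1) = (65/2)|y + 10|, which is < ε once |y + 10| < (2/65)ε.
Take δ = min(1, (2/65)ε). Then 0 < |y + 10| < δ forces both bounds, so |(8y - 1)/(y + 8) − (81/2)| < ε.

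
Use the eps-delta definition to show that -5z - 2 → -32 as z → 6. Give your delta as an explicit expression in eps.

Fix eps > 0. We need delta > 0 so that 0 < |z − 6| < delta implies |(-5z - 2) + 32| < eps.
Since (-5z - 2) + 32 = -5(z − 6), we have |(-5z - 2) + 32| = 5|z − 6|.
Thus it suffices that |z − 6| < eps/5.
Choosing delta = eps/5 gives |(-5z - 2) + 32| = 5|z − 6| < eps whenever |z − 6| < delta.

delta = eps/5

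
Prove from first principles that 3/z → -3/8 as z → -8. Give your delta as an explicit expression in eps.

delta = min(4, (32/3)eps)

Suppose eps > 0. We seek delta > 0 such that 0 < |z + 8| < delta implies |3/z + 3/8| < eps.
|3/z + 3/8| = 3·|-8 − z|/(8·|z|) = 3|z + 8|/(8|z|).
Require delta ≤ 4 so that |z| > 8 − 4 = 4, hence 8|z| > 32.
Then |3/z + 3/8| < 3|z + 8|/32, which is < eps when |z + 8| < (32/3)eps.
Take delta = min(4, (32/3)eps). Then 0 < |z + 8| < delta gives both |z + 8| < 4 and |z + 8| < (32/3)eps, so |3/z + 3/8| < eps.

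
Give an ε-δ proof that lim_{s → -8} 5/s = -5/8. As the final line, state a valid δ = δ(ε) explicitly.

Let ε > 0 be given. We seek δ > 0 such that 0 < |s + 8| < δ implies |5/s + 5/8| < ε.
|5/s + 5/8| = 5·|-8 − s|/(8·|s|) = 5|s + 8|/(8|s|).
Require δ ≤ 4 so that |s| > 8 − 4 = 4, hence 8|s| > 32.
Then |5/s + 5/8| < 5|s + 8|/32, which is < ε when |s + 8| < (32/5)ε.
Take δ = min(4, (32/5)ε). Then 0 < |s + 8| < δ gives both |s + 8| < 4 and |s + 8| < (32/5)ε, so |5/s + 5/8| < ε.

δ = min(4, (32/5)ε)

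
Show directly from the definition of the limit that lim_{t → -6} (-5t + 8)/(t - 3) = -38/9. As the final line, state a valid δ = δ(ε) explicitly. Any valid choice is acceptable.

δ = min(9/2, (81/14)ε)

Suppose ε > 0. We want δ > 0 with 0 < |t + 6| < δ ⇒ |(-5t + 8)/(t - 3) + 38/9| < ε.
Combining over a common denominator, (-5t + 8)/(t - 3) + 38/9 = [(-5t + 8)·(-9) − 38·(t - 3)] / [(-9)·(t - 3)] = 7(t + 6) / ((-9)(t - 3)).
So |(-5t + 8)/(t - 3) + 38/9| = 7|t + 6| / (9·|t − 3|).
Require δ ≤ 9/2, so |t − 3| ≥ |-9| − |t + 6| > 9 − 9/2 = 9/2.
Hence |(-5t + 8)/(t - 3) + 38/9| < 7|t + 6|/(9·(9/2)) = (14/81)|t + 6|, which is < ε once |t + 6| < (81/14)ε.
Take δ = min(9/2, (81/14)ε). Then 0 < |t + 6| < δ forces both bounds, so |(-5t + 8)/(t - 3) + 38/9| < ε.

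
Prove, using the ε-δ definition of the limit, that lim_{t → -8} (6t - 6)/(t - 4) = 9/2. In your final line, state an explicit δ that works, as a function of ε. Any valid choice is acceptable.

Let ε > 0. We want δ > 0 with 0 < |t + 8| < δ ⇒ |(6t - 6)/(t - 4) − (9/2)| < ε.
Combining over a common denominator, (6t - 6)/(t - 4) − (9/2) = [(6t - 6)·(-12) − (-54)·(t - 4)] / [(-12)·(t - 4)] = -18(t + 8) / ((-12)(t - 4)).
So |(6t - 6)/(t - 4) − (9/2)| = 18|t + 8| / (12·|t − 4|).
Require δ ≤ 6, so |t − 4| ≥ |-12| − |t + 8| > 12 − 6 = 6.
Hence |(6t - 6)/(t - 4) − (9/2)| < 18|t + 8|/(12·6) = (1/4)|t + 8|, which is < ε once |t + 8| < 4ε.
Take δ = min(6, 4ε). Then 0 < |t + 8| < δ forces both bounds, so |(6t - 6)/(t - 4) − (9/2)| < ε.

δ = min(6, 4ε)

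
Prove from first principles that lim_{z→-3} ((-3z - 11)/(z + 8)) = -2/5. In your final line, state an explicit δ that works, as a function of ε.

Let ε > 0 be given. We want δ > 0 with 0 < |z + 3| < δ ⇒ |(-3z - 11)/(z + 8) + 2/5| < ε.
Combining over a common denominator, (-3z - 11)/(z + 8) + 2/5 = [(-3z - 11)·5 − (-2)·(z + 8)] / [5·(z + 8)] = -13(z + 3) / (5(z + 8)).
So |(-3z - 11)/(z + 8) + 2/5| = 13|z + 3| / (5·|z + 8|).
Require δ ≤ 5/2, so |z + 8| ≥ |5| − |z + 3| > 5 − 5/2 = 5/2.
Hence |(-3z - 11)/(z + 8) + 2/5| < 13|z + 3|/(5·(5/2)) = (26/25)|z + 3|, which is < ε once |z + 3| < (25/26)ε.
Take δ = min(5/2, (25/26)ε). Then 0 < |z + 3| < δ forces both bounds, so |(-3z - 11)/(z + 8) + 2/5| < ε.

δ = min(5/2, (25/26)ε)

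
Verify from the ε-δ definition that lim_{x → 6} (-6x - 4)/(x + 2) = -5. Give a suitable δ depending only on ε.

δ = min(4, 4ε)

Let ε > 0 be given. We want δ > 0 with 0 < |x − 6| < δ ⇒ |(-6x - 4)/(x + 2) + 5| < ε.
Combining over a common denominator, (-6x - 4)/(x + 2) + 5 = [(-6x - 4)·8 − (-40)·(x + 2)] / [8·(x + 2)] = -8(x − 6) / (8(x + 2)).
So |(-6x - 4)/(x + 2) + 5| = 8|x − 6| / (8·|x + 2|).
Require δ ≤ 4, so |x + 2| ≥ |8| − |x − 6| > 8 − 4 = 4.
Hence |(-6x - 4)/(x + 2) + 5| < 8|x − 6|/(8·4) = (1/4)|x − 6|, which is < ε once |x − 6| < 4ε.
Take δ = min(4, 4ε). Then 0 < |x − 6| < δ forces both bounds, so |(-6x - 4)/(x + 2) + 5| < ε.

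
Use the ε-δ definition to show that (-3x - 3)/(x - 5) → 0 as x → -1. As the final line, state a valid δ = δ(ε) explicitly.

Let ε > 0. We want δ > 0 with 0 < |x + 1| < δ ⇒ |(-3x - 3)/(x - 5) − 0| < ε.
Combining over a common denominator, (-3x - 3)/(x - 5) − 0 = [(-3x - 3)·(-6) − 0·(x - 5)] / [(-6)·(x - 5)] = 18(x + 1) / ((-6)(x - 5)).
So |(-3x - 3)/(x - 5) − 0| = 18|x + 1| / (6·|x − 5|).
Restrict δ ≤ 3. Then |x + 1| < 3 gives |x − 5| = |(x + 1) + (-6)| ≥ 6 − 3 = 3.
Hence |(-3x - 3)/(x - 5) − 0| < 18|x + 1|/(6·3) = |x + 1|, which is < ε once |x + 1| < ε.
Take δ = min(3, ε). Then 0 < |x + 1| < δ forces both bounds, so |(-3x - 3)/(x - 5) − 0| < ε.

δ = min(3, ε)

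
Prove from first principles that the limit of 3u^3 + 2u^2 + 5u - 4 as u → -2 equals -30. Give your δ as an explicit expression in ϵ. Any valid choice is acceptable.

Let ϵ > 0. We want δ > 0 such that 0 < |u + 2| < δ implies |(3u^3 + 2u^2 + 5u - 4) + 30| < ϵ.
(3u^3 + 2u^2 + 5u - 4) + 30 = 3u^3 + 2u^2 + 5u + 26 = (u + 2)(3u^2 - 4u + 13).
So |(3u^3 + 2u^2 + 5u - 4) + 30| = |u + 2|·|3u^2 - 4u + 13|.
Require δ ≤ 1. Then |u + 2| < 1 gives |u| < 3, and by the triangle inequality |3u^2 - 4u + 13| ≤ 3·3^2 + 4·3 + 13 = 52.
Hence |(3u^3 + 2u^2 + 5u - 4) + 30| ≤ 52|u + 2| < ϵ provided |u + 2| < ϵ/52.
Take δ = min(1, ϵ/52). Then 0 < |u + 2| < δ gives both |u + 2| < 1 and |u + 2| < ϵ/52, so |(3u^3 + 2u^2 + 5u - 4) + 30| < ϵ.

δ = min(1, ϵ/52)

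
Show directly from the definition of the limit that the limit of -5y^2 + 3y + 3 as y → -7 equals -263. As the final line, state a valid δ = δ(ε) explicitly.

Let ε > 0. We want δ > 0 such that 0 < |y + 7| < δ implies |(-5y^2 + 3y + 3) + 263| < ε.
(-5y^2 + 3y + 3) + 263 = -5y^2 + 3y + 266 = (y + 7)(-5y + 38).
So |(-5y^2 + 3y + 3) + 263| = |y + 7|·|-5y + 38|.
Assume first that |y + 7| < 1, so |y| < 8. Then |-5y + 38| ≤ 5·8 + 38 = 78.
Hence |(-5y^2 + 3y + 3) + 263| ≤ 78|y + 7| < ε provided |y + 7| < ε/78.
Choosing δ = min(1, ε/78) ensures both conditions, hence |(-5y^2 + 3y + 3) + 263| < ε.

δ = min(1, ε/78)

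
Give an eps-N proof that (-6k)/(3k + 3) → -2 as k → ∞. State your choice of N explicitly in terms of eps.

Fix eps > 0. For k ≥ 1, |(-6k)/(3k + 3) + 2| = |18|/(3(3k + 3)) = 18/(3(3k + 3)).
Since 3k + 3 ≥ 3k for k ≥ 1, this is ≤ 18/(3·3k) = 2/k.
So |(-6k)/(3k + 3) + 2| < eps whenever k > 2/eps.
Take N = 2/eps. If k > N then |(-6k)/(3k + 3) + 2| ≤ 2/k < eps.

N = 2/eps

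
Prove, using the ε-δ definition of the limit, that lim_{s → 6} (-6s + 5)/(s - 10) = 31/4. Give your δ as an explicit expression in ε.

δ = min(2, (8/55)ε)

Suppose ε > 0. We want δ > 0 with 0 < |s − 6| < δ ⇒ |(-6s + 5)/(s - 10) − (31/4)| < ε.
Combining over a common denominator, (-6s + 5)/(s - 10) − (31/4) = [(-6s + 5)·(-4) − (-31)·(s - 10)] / [(-4)·(s - 10)] = 55(s − 6) / ((-4)(s - 10)).
So |(-6s + 5)/(s - 10) − (31/4)| = 55|s − 6| / (4·|s − 10|).
Restrict δ ≤ 2. Then |s − 6| < 2 gives |s − 10| = |(s − 6) + (-4)| ≥ 4 − 2 = 2.
Hence |(-6s + 5)/(s - 10) − (31/4)| < 55|s − 6|/(4·2) = (55/8)|s − 6|, which is < ε once |s − 6| < (8/55)ε.
Take δ = min(2, (8/55)ε). Then 0 < |s − 6| < δ forces both bounds, so |(-6s + 5)/(s - 10) − (31/4)| < ε.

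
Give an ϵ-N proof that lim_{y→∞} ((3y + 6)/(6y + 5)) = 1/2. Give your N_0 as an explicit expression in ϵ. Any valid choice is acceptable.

N_0 = (7/12)/ϵ

Let ϵ > 0. We seek N_0 > 0 such that y > N_0 implies |(3y + 6)/(6y + 5) − (1/2)| < ϵ.
(3y + 6)/(6y + 5) − (1/2) = (6(3y + 6) − 3(6y + 5)) / (6(6y + 5)) = 21/(6(6y + 5)).
For y > 0 we have 6y + 5 > 6y, so |(3y + 6)/(6y + 5) − (1/2)| = 21/(6(6y + 5)) < 21/(6·6y) = (7/12)/y.
Thus |(3y + 6)/(6y + 5) − (1/2)| < ϵ whenever y > (7/12)/ϵ.
Take N_0 = (7/12)/ϵ. If y > N_0 then |(3y + 6)/(6y + 5) − (1/2)| < (7/12)/y < ϵ.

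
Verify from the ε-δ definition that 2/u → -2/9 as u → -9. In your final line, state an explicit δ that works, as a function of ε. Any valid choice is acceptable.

δ = min(9/2, (81/4)ε)

Fix ε > 0. We seek δ > 0 such that 0 < |u + 9| < δ implies |2/u + 2/9| < ε.
|2/u + 2/9| = 2·|-9 − u|/(9·|u|) = 2|u + 9|/(9|u|).
Restrict δ ≤ 9/2. Then |u + 9| < 9/2 gives |u| > 9/2, so 9|u| > 81/2.
Then |2/u + 2/9| < 2|u + 9|/(81/2), which is < ε when |u + 9| < (81/4)ε.
Take δ = min(9/2, (81/4)ε). Then 0 < |u + 9| < δ gives both |u + 9| < 9/2 and |u + 9| < (81/4)ε, so |2/u + 2/9| < ε.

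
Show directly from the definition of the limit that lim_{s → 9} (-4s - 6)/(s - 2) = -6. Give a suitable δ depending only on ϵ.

Let ϵ > 0. We want δ > 0 with 0 < |s − 9| < δ ⇒ |(-4s - 6)/(s - 2) + 6| < ϵ.
Combining over a common denominator, (-4s - 6)/(s - 2) + 6 = [(-4s - 6)·7 − (-42)·(s - 2)] / [7·(s - 2)] = 14(s − 9) / (7(s - 2)).
So |(-4s - 6)/(s - 2) + 6| = 14|s − 9| / (7·|s − 2|).
Require δ ≤ 7/2, so |s − 2| ≥ |7| − |s − 9| > 7 − 7/2 = 7/2.
Hence |(-4s - 6)/(s - 2) + 6| < 14|s − 9|/(7·(7/2)) = (4/7)|s − 9|, which is < ϵ once |s − 9| < (7/4)ϵ.
Take δ = min(7/2, (7/4)ϵ). Then 0 < |s − 9| < δ forces both bounds, so |(-4s - 6)/(s - 2) + 6| < ϵ.

δ = min(7/2, (7/4)ϵ)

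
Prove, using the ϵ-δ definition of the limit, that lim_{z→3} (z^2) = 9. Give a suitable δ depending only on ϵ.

δ = min(1, ϵ/7)

Let ϵ > 0 be given. We seek δ > 0 with 0 < |z − 3| < δ ⇒ |z^2 − 9| < ϵ.
Factor: z^2 − 9 = (z − 3)(z + 3), so |z^2 − 9| = |z − 3|·|z + 3|.
Restrict δ ≤ 1. Then |z − 3| < 1 gives |z| < 4, so by the triangle inequality |z + 3| ≤ 4 + 3 = 7.
Hence |z^2 − 9| ≤ 7|z − 3|, which is < ϵ once |z − 3| < ϵ/7.
Take δ = min(1, ϵ/7). If 0 < |z − 3| < δ then both bounds hold and |z^2 − 9| ≤ 7|z − 3| < 7·(ϵ/7) = ϵ.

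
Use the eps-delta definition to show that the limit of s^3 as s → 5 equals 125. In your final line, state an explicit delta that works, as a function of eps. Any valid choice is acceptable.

Fix eps > 0. We seek delta > 0 with 0 < |s − 5| < delta ⇒ |s^3 − 125| < eps.
Factor: s^3 − 125 = (s − 5)(s^2 + 5s + 25), so |s^3 − 125| = |s − 5|·|s^2 + 5s + 25|.
Restrict delta ≤ 1. Then |s − 5| < 1 gives |s| < 6, so by the triangle inequality |s^2 + 5s + 25| ≤ 6^2 + 5·6 + 25 = 91.
Hence |s^3 − 125| ≤ 91|s − 5|, which is < eps once |s − 5| < eps/91.
Take delta = min(1, eps/91). If 0 < |s − 5| < delta then both bounds hold and |s^3 − 125| ≤ 91|s − 5| < 91·(eps/91) = eps.

delta = min(1, eps/91)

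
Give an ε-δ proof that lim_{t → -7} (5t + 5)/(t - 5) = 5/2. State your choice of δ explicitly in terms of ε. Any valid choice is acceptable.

δ = min(6, (12/5)ε)

Suppose ε > 0. We want δ > 0 with 0 < |t + 7| < δ ⇒ |(5t + 5)/(t - 5) − (5/2)| < ε.
Combining over a common denominator, (5t + 5)/(t - 5) − (5/2) = [(5t + 5)·(-12) − (-30)·(t - 5)] / [(-12)·(t - 5)] = -30(t + 7) / ((-12)(t - 5)).
So |(5t + 5)/(t - 5) − (5/2)| = 30|t + 7| / (12·|t − 5|).
Restrict δ ≤ 6. Then |t + 7| < 6 gives |t − 5| = |(t + 7) + (-12)| ≥ 12 − 6 = 6.
Hence |(5t + 5)/(t - 5) − (5/2)| < 30|t + 7|/(12·6) = (5/12)|t + 7|, which is < ε once |t + 7| < (12/5)ε.
Take δ = min(6, (12/5)ε). Then 0 < |t + 7| < δ forces both bounds, so |(5t + 5)/(t - 5) − (5/2)| < ε.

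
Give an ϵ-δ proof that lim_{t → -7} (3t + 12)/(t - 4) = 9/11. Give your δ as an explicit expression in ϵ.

δ = min(11/2, (121/48)ϵ)

Fix ϵ > 0. We want δ > 0 with 0 < |t + 7| < δ ⇒ |(3t + 12)/(t - 4) − (9/11)| < ϵ.
Combining over a common denominator, (3t + 12)/(t - 4) − (9/11) = [(3t + 12)·(-11) − (-9)·(t - 4)] / [(-11)·(t - 4)] = -24(t + 7) / ((-11)(t - 4)).
So |(3t + 12)/(t - 4) − (9/11)| = 24|t + 7| / (11·|t − 4|).
Restrict δ ≤ 11/2. Then |t + 7| < 11/2 gives |t − 4| = |(t + 7) + (-11)| ≥ 11 − 11/2 = 11/2.
Hence |(3t + 12)/(t - 4) − (9/11)| < 24|t + 7|/(11·(11/2)) = (48/121)|t + 7|, which is < ϵ once |t + 7| < (121/48)ϵ.
Take δ = min(11/2, (121/48)ϵ). Then 0 < |t + 7| < δ forces both bounds, so |(3t + 12)/(t - 4) − (9/11)| < ϵ.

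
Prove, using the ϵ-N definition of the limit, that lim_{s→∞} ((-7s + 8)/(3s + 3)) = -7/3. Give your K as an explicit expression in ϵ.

K = 5/ϵ

Let ϵ > 0. We seek K > 0 such that s > K implies |(-7s + 8)/(3s + 3) + 7/3| < ϵ.
(-7s + 8)/(3s + 3) + 7/3 = (3(-7s + 8) − (-7)(3s + 3)) / (3(3s + 3)) = 45/(3(3s + 3)).
For s > 0 we have 3s + 3 > 3s, so |(-7s + 8)/(3s + 3) + 7/3| = 45/(3(3s + 3)) < 45/(3·3s) = 5/s.
Thus |(-7s + 8)/(3s + 3) + 7/3| < ϵ whenever s > 5/ϵ.
Take K = 5/ϵ. If s > K then |(-7s + 8)/(3s + 3) + 7/3| < 5/s < ϵ.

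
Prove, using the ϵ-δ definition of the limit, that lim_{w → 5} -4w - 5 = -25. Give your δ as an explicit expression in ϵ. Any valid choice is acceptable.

δ = ϵ/4

Let ϵ > 0 be given. We need δ > 0 so that 0 < |w − 5| < δ implies |(-4w - 5) + 25| < ϵ.
|(-4w - 5) + 25| = |-4w + 20| = 4|w − 5|.
So 4|w − 5| < ϵ exactly when |w − 5| < ϵ/4.
Take δ = ϵ/4. If 0 < |w − 5| < δ then |(-4w - 5) + 25| = 4|w − 5| < 4·(ϵ/4) = ϵ.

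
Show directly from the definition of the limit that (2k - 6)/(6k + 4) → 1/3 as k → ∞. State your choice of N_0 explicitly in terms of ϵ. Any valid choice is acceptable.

N_0 = (11/9)/ϵ

Let ϵ > 0. For k ≥ 1, |(2k - 6)/(6k + 4) − (1/3)| = |-44|/(6(6k + 4)) = 44/(6(6k + 4)).
Since 6k + 4 ≥ 6k for k ≥ 1, this is ≤ 44/(6·6k) = (11/9)/k.
So |(2k - 6)/(6k + 4) − (1/3)| < ϵ whenever k > (11/9)/ϵ.
Take N_0 = (11/9)/ϵ. If k > N_0 then |(2k - 6)/(6k + 4) − (1/3)| ≤ (11/9)/k < ϵ.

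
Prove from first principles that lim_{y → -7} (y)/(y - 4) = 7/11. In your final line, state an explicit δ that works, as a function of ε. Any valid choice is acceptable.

δ = min(11/2, (121/8)ε)

Let ε > 0 be given. We want δ > 0 with 0 < |y + 7| < δ ⇒ |(y)/(y - 4) − (7/11)| < ε.
Combining over a common denominator, (y)/(y - 4) − (7/11) = [(y)·(-11) − (-7)·(y - 4)] / [(-11)·(y - 4)] = -4(y + 7) / ((-11)(y - 4)).
So |(y)/(y - 4) − (7/11)| = 4|y + 7| / (11·|y − 4|).
Restrict δ ≤ 11/2. Then |y + 7| < 11/2 gives |y − 4| = |(y + 7) + (-11)| ≥ 11 − 11/2 = 11/2.
Hence |(y)/(y - 4) − (7/11)| < 4|y + 7|/(11·(11/2)) = (8/121)|y + 7|, which is < ε once |y + 7| < (121/8)ε.
Take δ = min(11/2, (121/8)ε). Then 0 < |y + 7| < δ forces both bounds, so |(y)/(y - 4) − (7/11)| < ε.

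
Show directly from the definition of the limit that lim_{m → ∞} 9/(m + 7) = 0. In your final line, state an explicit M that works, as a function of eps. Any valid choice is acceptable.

M = 9/eps

Suppose eps > 0. For m ≥ 1, |9/(m + 7) − 0| = 9/(m + 7) ≤ 9/m.
We need 9/m < eps, i.e. m > 9/eps.
Take M = 9/eps. If m > M then |9/(m + 7)| ≤ 9/m < eps.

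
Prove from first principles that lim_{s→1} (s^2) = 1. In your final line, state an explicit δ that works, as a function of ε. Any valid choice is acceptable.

δ = min(1, ε/3)

Suppose ε > 0. We seek δ > 0 with 0 < |s − 1| < δ ⇒ |s^2 − 1| < ε.
Factor: s^2 − 1 = (s − 1)(s + 1), so |s^2 − 1| = |s − 1|·|s + 1|.
Restrict δ ≤ 1. Then |s − 1| < 1 gives |s| < 2, so by the triangle inequality |s + 1| ≤ 2 + 1 = 3.
Hence |s^2 − 1| ≤ 3|s − 1|, which is < ε once |s − 1| < ε/3.
Take δ = min(1, ε/3). If 0 < |s − 1| < δ then both bounds hold and |s^2 − 1| ≤ 3|s − 1| < 3·(ε/3) = ε.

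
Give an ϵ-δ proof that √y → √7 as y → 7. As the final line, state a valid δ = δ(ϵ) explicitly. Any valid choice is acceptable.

δ = min(7, √7·ϵ)

Fix ϵ > 0. We want δ > 0 such that 0 < |y − 7| < δ implies |√y − √7| < ϵ.
Rationalise: √y − √7 = (y − 7)/(√y + √7), so |√y − √7| = |y − 7|/(√y + √7).
Restrict δ ≤ 7 so that |y − 7| < 7 forces y > 0, and then √y + √7 > √7.
Hence |√y − √7| < |y − 7|/√7, which is < ϵ once |y − 7| < √7·ϵ.
Take δ = min(7, √7·ϵ). If 0 < |y − 7| < δ then y > 0 and |√y − √7| < |y − 7|/√7 < ϵ.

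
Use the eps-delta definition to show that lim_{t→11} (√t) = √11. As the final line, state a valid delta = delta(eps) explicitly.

delta = min(11, √11·eps)

Fix eps > 0. We want delta > 0 such that 0 < |t − 11| < delta implies |√t − √11| < eps.
Rationalise: √t − √11 = (t − 11)/(√t + √11), so |√t − √11| = |t − 11|/(√t + √11).
Restrict delta ≤ 11 so that |t − 11| < 11 forces t > 0, and then √t + √11 > √11.
Hence |√t − √11| < |t − 11|/√11, which is < eps once |t − 11| < √11·eps.
Take delta = min(11, √11·eps). If 0 < |t − 11| < delta then t > 0 and |√t − √11| < |t − 11|/√11 < eps.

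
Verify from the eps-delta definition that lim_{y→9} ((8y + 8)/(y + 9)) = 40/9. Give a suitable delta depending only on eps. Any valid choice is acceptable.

delta = min(9, (81/32)eps)

Suppose eps > 0. We want delta > 0 with 0 < |y − 9| < delta ⇒ |(8y + 8)/(y + 9) − (40/9)| < eps.
Combining over a common denominator, (8y + 8)/(y + 9) − (40/9) = [(8y + 8)·18 − 80·(y + 9)] / [18·(y + 9)] = 64(y − 9) / (18(y + 9)).
So |(8y + 8)/(y + 9) − (40/9)| = 64|y − 9| / (18·|y + 9|).
Require delta ≤ 9, so |y + 9| ≥ |18| − |y − 9| > 18 − 9 = 9.
Hence |(8y + 8)/(y + 9) − (40/9)| < 64|y − 9|/(18·9) = (32/81)|y − 9|, which is < eps once |y − 9| < (81/32)eps.
Take delta = min(9, (81/32)eps). Then 0 < |y − 9| < delta forces both bounds, so |(8y + 8)/(y + 9) − (40/9)| < eps.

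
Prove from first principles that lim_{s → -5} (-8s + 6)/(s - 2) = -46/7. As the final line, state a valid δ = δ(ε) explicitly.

δ = min(7/2, (49/20)ε)

Suppose ε > 0. We want δ > 0 with 0 < |s + 5| < δ ⇒ |(-8s + 6)/(s - 2) + 46/7| < ε.
Combining over a common denominator, (-8s + 6)/(s - 2) + 46/7 = [(-8s + 6)·(-7) − 46·(s - 2)] / [(-7)·(s - 2)] = 10(s + 5) / ((-7)(s - 2)).
So |(-8s + 6)/(s - 2) + 46/7| = 10|s + 5| / (7·|s − 2|).
Restrict δ ≤ 7/2. Then |s + 5| < 7/2 gives |s − 2| = |(s + 5) + (-7)| ≥ 7 − 7/2 = 7/2.
Hence |(-8s + 6)/(s - 2) + 46/7| < 10|s + 5|/(7·(7/2)) = (20/49)|s + 5|, which is < ε once |s + 5| < (49/20)ε.
Take δ = min(7/2, (49/20)ε). Then 0 < |s + 5| < δ forces both bounds, so |(-8s + 6)/(s - 2) + 46/7| < ε.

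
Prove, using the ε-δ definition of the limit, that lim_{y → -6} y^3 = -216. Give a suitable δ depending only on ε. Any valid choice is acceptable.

δ = min(1, ε/127)

Let ε > 0 be given. We seek δ > 0 with 0 < |y + 6| < δ ⇒ |y^3 + 216| < ε.
Factor: y^3 + 216 = (y + 6)(y^2 - 6y + 36), so |y^3 + 216| = |y + 6|·|y^2 - 6y + 36|.
Impose δ ≤ 1 so that |y| < 7; then |y^2 - 6y + 36| ≤ 127.
Hence |y^3 + 216| ≤ 127|y + 6|, which is < ε once |y + 6| < ε/127.
Take δ = min(1, ε/127). If 0 < |y + 6| < δ then both bounds hold and |y^3 + 216| ≤ 127|y + 6| < 127·(ε/127) = ε.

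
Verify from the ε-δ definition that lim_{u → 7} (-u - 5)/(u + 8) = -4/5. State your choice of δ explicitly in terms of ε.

Let ε > 0. We want δ > 0 with 0 < |u − 7| < δ ⇒ |(-u - 5)/(u + 8) + 4/5| < ε.
Combining over a common denominator, (-u - 5)/(u + 8) + 4/5 = [(-u - 5)·15 − (-12)·(u + 8)] / [15·(u + 8)] = -3(u − 7) / (15(u + 8)).
So |(-u - 5)/(u + 8) + 4/5| = 3|u − 7| / (15·|u + 8|).
Require δ ≤ 15/2, so |u + 8| ≥ |15| − |u − 7| > 15 − 15/2 = 15/2.
Hence |(-u - 5)/(u + 8) + 4/5| < 3|u − 7|/(15·(15/2)) = (2/75)|u − 7|, which is < ε once |u − 7| < (75/2)ε.
Take δ = min(15/2, (75/2)ε). Then 0 < |u − 7| < δ forces both bounds, so |(-u - 5)/(u + 8) + 4/5| < ε.

δ = min(15/2, (75/2)ε)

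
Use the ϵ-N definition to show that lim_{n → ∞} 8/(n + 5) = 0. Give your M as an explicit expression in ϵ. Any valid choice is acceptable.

Suppose ϵ > 0. For n ≥ 1, |8/(n + 5) − 0| = 8/(n + 5) ≤ 8/n.
We need 8/n < ϵ, i.e. n > 8/ϵ.
Take M = 8/ϵ. If n > M then |8/(n + 5)| ≤ 8/n < ϵ.

M = 8/ϵ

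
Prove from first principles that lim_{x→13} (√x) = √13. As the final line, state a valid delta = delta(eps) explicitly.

delta = min(13, √13·eps)

Fix eps > 0. We want delta > 0 such that 0 < |x − 13| < delta implies |√x − √13| < eps.
Rationalise: √x − √13 = (x − 13)/(√x + √13), so |√x − √13| = |x − 13|/(√x + √13).
Restrict delta ≤ 13 so that |x − 13| < 13 forces x > 0, and then √x + √13 > √13.
Hence |√x − √13| < |x − 13|/√13, which is < eps once |x − 13| < √13·eps.
Take delta = min(13, √13·eps). If 0 < |x − 13| < delta then x > 0 and |√x − √13| < |x − 13|/√13 < eps.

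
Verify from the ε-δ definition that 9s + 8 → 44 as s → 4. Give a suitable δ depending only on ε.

Fix ε > 0. We need δ > 0 so that 0 < |s − 4| < δ implies |(9s + 8) − 44| < ε.
|(9s + 8) − 44| = |9s - 36| = 9|s − 4|.
So 9|s − 4| < ε exactly when |s − 4| < ε/9.
Take δ = ε/9. If 0 < |s − 4| < δ then |(9s + 8) − 44| = 9|s − 4| < 9·(ε/9) = ε.

δ = ε/9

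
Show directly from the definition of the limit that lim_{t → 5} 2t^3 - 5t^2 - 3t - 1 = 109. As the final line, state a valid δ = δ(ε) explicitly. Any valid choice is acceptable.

Fix ε > 0. We want δ > 0 such that 0 < |t − 5| < δ implies |(2t^3 - 5t^2 - 3t - 1) − 109| < ε.
(2t^3 - 5t^2 - 3t - 1) − 109 = 2t^3 - 5t^2 - 3t - 110 = (t − 5)(2t^2 + 5t + 22).
So |(2t^3 - 5t^2 - 3t - 1) − 109| = |t − 5|·|2t^2 + 5t + 22|.
Require δ ≤ 1. Then |t − 5| < 1 gives |t| < 6, and by the triangle inequality |2t^2 + 5t + 22| ≤ 2·6^2 + 5·6 + 22 = 124.
Hence |(2t^3 - 5t^2 - 3t - 1) − 109| ≤ 124|t − 5| < ε provided |t − 5| < ε/124.
Take δ = min(1, ε/124). Then 0 < |t − 5| < δ gives both |t − 5| < 1 and |t − 5| < ε/124, so |(2t^3 - 5t^2 - 3t - 1) − 109| < ε.

δ = min(1, ε/124)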